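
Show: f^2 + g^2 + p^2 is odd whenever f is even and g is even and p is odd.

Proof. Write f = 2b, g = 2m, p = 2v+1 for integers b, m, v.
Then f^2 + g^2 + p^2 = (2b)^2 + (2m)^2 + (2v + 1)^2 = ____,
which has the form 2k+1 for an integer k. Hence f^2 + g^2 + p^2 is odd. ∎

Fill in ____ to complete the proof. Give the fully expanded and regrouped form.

2(2b^2 + 2m^2 + 2v^2 + 2v) + 1

Expanding: (2b)^2 + (2m)^2 + (2v + 1)^2 = 4b^2 + 4m^2 + 4v^2 + 4v + 1.
Every term except the constant is even, so this is 2(2b^2 + 2m^2 + 2v^2 + 2v) + 1,
and 2b^2 + 2m^2 + 2v^2 + 2v ∈ ℤ gives the required form.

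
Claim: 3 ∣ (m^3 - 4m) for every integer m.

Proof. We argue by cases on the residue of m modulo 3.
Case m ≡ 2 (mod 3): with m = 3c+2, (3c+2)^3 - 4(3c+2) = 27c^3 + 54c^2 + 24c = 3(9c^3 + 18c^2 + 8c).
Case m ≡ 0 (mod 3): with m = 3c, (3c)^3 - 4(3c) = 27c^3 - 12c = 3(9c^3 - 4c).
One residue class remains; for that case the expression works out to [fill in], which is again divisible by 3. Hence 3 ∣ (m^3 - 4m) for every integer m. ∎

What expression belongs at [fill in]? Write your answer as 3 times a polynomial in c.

The residues treated are {2, 0}, so the missing case is m ≡ 1 (mod 3); write m = 3c+1.
Then (3c+1)^3 - 4(3c+1) = 27c^3 + 27c^2 - 3c - 3 = 3(9c^3 + 9c^2 - c - 1).

3(9c^3 + 9c^2 - c - 1)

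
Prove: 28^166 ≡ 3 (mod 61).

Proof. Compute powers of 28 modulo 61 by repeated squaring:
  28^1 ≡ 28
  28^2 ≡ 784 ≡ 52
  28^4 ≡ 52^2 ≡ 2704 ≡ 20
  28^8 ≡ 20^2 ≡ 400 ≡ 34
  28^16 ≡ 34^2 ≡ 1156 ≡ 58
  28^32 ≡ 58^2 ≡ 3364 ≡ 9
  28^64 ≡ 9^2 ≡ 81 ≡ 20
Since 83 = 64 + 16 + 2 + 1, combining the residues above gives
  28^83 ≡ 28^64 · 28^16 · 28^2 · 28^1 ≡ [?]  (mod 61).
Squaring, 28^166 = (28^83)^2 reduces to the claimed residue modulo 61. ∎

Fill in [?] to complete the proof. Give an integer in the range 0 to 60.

Multiply the listed residues: 20 · 58 · 52 · 28 = 1160 → 60320 → 1688960.
Reducing modulo 61: 1688960 = 27687·61 + 53, so 28^83 ≡ 53.

53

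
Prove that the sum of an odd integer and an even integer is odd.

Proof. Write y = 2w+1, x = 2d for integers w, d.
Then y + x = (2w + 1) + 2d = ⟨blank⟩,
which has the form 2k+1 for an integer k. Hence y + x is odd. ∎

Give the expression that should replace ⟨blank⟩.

2(d + w) + 1

(2w + 1) + 2d = 2d + 2w + 1
= 2(d + w) + 1.
Since d + w is an integer, the sum is of the form 2k+1 for an integer k.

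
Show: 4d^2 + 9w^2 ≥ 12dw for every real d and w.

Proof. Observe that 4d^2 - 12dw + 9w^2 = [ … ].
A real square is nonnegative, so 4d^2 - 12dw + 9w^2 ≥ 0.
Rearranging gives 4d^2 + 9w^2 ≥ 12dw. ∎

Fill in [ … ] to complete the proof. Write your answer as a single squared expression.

(2d - 3w)^2

4d^2 - 12dw + 9w^2 is a perfect-square trinomial: the outer terms are (2d)^2 and (3w)^2, and the cross term is -2·2d·3w.
So 4d^2 - 12dw + 9w^2 = (2d - 3w)^2 ≥ 0.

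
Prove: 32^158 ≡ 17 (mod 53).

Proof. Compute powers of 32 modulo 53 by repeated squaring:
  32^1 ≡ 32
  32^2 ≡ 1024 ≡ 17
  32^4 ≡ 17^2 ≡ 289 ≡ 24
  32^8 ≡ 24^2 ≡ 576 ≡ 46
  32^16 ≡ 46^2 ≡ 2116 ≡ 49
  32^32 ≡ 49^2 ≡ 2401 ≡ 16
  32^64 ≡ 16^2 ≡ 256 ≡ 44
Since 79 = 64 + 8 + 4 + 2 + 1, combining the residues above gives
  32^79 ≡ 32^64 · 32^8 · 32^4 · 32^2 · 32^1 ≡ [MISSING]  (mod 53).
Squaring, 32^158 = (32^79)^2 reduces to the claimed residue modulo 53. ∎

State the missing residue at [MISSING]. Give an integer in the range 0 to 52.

21

32^64 · 32^8 · 32^4 · 32^2 · 32^1 ≡ 44 · 46 · 24 · 17 · 32 = 26425344.
26425344 mod 53 = 21, so 32^79 ≡ 21 (mod 53).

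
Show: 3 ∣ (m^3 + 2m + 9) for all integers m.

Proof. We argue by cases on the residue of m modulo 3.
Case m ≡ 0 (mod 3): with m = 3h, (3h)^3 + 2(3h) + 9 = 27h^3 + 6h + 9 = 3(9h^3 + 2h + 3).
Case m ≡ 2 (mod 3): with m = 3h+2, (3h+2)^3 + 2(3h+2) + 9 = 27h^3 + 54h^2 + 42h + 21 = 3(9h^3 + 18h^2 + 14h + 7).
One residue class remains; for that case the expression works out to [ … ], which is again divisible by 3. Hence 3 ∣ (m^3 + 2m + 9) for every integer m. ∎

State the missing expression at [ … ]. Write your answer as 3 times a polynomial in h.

The residues treated are {0, 2}, so the missing case is m ≡ 1 (mod 3); write m = 3h+1.
Then (3h+1)^3 + 2(3h+1) + 9 = 27h^3 + 27h^2 + 15h + 12 = 3(9h^3 + 9h^2 + 5h + 4).

3(9h^3 + 9h^2 + 5h + 4)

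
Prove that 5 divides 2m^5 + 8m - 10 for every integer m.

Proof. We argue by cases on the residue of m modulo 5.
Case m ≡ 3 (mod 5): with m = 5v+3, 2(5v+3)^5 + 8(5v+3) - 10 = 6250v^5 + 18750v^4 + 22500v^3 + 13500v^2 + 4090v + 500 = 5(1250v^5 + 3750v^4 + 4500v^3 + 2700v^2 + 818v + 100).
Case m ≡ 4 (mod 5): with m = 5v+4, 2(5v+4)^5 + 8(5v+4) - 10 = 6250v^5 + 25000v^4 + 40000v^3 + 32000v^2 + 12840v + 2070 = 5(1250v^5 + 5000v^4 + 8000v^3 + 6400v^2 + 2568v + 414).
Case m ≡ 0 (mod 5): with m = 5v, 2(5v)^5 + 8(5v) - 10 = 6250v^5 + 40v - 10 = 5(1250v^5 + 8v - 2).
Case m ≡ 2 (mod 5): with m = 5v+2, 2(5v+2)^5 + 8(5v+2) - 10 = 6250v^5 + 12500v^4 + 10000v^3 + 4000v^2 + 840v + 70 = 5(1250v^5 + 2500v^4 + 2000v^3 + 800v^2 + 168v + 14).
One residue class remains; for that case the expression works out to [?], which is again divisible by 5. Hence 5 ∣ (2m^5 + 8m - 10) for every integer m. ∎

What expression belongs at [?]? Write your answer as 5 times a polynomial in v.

5(1250v^5 + 1250v^4 + 500v^3 + 100v^2 + 18v)

The residues treated are {3, 4, 0, 2}, so the missing case is m ≡ 1 (mod 5); write m = 5v+1.
Then 2(5v+1)^5 + 8(5v+1) - 10 = 6250v^5 + 6250v^4 + 2500v^3 + 500v^2 + 90v = 5(1250v^5 + 1250v^4 + 500v^3 + 100v^2 + 18v).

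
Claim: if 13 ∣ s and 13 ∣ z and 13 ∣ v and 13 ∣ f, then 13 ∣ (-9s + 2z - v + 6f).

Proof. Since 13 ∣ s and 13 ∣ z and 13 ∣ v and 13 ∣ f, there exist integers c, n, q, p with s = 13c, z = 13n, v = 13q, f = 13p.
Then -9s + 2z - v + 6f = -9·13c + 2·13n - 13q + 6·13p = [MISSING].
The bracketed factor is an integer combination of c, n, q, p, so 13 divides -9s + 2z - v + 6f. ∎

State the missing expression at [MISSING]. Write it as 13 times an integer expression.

Pull the common 13 out of every term: -9·13c + 2·13n - 13q + 6·13p = 13(-9c + 2n + 6p - q).
-9c + 2n + 6p - q is an integer, which exhibits the divisibility.

13(-9c + 2n + 6p - q)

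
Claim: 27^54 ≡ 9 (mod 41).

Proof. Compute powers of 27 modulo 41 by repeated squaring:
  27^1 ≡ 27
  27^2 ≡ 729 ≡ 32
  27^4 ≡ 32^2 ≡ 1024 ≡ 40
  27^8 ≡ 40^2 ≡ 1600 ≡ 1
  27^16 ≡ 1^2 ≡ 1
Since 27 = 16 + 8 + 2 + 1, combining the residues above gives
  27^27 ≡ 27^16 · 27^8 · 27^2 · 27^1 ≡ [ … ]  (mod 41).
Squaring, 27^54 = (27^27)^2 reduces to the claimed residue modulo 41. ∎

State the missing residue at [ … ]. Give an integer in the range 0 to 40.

3

27^16 · 27^8 · 27^2 · 27^1 ≡ 1 · 1 · 32 · 27 = 864.
864 mod 41 = 3, so 27^27 ≡ 3 (mod 41).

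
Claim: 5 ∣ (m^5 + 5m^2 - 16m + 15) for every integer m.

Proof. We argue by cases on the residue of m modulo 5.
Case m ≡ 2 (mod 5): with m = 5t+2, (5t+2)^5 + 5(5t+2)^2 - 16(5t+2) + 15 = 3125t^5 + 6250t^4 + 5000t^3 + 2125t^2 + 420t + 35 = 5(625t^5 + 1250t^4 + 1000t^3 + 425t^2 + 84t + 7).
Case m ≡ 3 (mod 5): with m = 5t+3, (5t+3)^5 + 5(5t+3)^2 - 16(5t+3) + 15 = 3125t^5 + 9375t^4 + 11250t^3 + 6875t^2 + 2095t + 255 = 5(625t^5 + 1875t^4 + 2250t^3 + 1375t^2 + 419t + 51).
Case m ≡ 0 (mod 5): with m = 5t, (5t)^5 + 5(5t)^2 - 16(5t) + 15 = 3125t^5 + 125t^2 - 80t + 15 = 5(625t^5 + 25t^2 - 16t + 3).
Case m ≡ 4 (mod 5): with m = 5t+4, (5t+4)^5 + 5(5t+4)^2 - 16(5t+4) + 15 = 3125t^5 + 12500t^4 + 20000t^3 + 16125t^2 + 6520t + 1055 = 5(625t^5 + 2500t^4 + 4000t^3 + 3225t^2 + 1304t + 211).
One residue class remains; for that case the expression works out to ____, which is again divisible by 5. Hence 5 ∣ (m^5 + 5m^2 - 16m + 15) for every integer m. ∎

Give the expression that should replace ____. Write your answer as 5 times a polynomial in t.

5(625t^5 + 625t^4 + 250t^3 + 75t^2 - t + 1)

The residues treated are {2, 3, 0, 4}, so the missing case is m ≡ 1 (mod 5); write m = 5t+1.
Then (5t+1)^5 + 5(5t+1)^2 - 16(5t+1) + 15 = 3125t^5 + 3125t^4 + 1250t^3 + 375t^2 - 5t + 5 = 5(625t^5 + 625t^4 + 250t^3 + 75t^2 - t + 1).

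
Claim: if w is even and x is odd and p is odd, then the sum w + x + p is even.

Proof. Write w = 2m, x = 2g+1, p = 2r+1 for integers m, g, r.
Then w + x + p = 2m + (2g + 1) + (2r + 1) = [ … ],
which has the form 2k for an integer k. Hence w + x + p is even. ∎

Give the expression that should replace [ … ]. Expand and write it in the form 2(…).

2(g + m + r + 1)

2m + (2g + 1) + (2r + 1) = 2g + 2m + 2r + 2
= 2(g + m + r + 1).
Since g + m + r + 1 is an integer, the sum is of the form 2k for an integer k.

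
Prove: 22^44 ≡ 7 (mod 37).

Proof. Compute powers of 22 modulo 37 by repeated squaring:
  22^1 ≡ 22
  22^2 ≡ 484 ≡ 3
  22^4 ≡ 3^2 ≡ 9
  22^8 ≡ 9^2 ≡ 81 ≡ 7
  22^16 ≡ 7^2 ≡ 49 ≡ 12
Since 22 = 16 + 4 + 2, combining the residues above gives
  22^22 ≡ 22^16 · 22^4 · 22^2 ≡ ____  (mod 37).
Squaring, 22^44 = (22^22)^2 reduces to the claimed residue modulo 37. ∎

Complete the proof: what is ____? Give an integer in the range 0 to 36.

22^16 · 22^4 · 22^2 ≡ 12 · 9 · 3 = 324.
324 mod 37 = 28, so 22^22 ≡ 28 (mod 37).

28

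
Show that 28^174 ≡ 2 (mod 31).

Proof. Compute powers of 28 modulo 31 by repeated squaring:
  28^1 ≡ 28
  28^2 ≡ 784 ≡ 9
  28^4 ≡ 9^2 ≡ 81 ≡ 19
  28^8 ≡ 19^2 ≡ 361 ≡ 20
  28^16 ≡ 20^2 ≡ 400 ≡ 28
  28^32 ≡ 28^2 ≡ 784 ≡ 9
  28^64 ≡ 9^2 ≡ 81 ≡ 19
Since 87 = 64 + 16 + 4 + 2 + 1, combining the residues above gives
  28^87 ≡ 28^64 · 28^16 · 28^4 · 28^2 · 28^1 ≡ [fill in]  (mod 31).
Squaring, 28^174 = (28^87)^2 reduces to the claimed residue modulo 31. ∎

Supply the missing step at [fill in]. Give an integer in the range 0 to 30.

8

Multiply the listed residues: 19 · 28 · 19 · 9 · 28 = 532 → 10108 → 90972 → 2547216.
Reducing modulo 31: 2547216 = 82168·31 + 8, so 28^87 ≡ 8.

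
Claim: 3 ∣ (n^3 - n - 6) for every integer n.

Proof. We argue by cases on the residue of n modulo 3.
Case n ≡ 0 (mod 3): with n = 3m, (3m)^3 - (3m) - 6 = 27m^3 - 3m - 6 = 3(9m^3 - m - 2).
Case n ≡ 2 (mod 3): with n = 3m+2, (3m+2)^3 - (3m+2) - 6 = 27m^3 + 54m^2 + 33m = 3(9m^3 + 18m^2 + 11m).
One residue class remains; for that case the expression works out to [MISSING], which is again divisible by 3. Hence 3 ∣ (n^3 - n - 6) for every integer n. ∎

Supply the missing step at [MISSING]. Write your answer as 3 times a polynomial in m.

The residues treated are {0, 2}, so the missing case is n ≡ 1 (mod 3); write n = 3m+1.
Then (3m+1)^3 - (3m+1) - 6 = 27m^3 + 27m^2 + 6m - 6 = 3(9m^3 + 9m^2 + 2m - 2).

3(9m^3 + 9m^2 + 2m - 2)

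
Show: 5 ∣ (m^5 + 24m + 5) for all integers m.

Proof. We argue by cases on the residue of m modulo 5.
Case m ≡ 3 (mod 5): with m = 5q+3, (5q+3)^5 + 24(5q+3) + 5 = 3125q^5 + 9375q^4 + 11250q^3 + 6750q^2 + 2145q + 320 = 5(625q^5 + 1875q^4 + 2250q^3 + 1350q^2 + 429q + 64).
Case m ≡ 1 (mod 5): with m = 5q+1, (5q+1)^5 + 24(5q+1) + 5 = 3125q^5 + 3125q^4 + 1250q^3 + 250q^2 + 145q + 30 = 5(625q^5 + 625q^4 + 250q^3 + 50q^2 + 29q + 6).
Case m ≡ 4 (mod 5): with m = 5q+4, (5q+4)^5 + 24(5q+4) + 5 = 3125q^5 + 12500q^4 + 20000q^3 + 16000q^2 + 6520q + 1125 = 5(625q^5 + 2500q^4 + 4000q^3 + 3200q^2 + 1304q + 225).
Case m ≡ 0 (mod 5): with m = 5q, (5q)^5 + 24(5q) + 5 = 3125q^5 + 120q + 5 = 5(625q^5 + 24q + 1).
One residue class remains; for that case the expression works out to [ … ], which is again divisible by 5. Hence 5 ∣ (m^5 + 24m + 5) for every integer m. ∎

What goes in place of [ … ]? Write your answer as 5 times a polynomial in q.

5(625q^5 + 1250q^4 + 1000q^3 + 400q^2 + 104q + 17)

Only m ≡ 2 (mod 5) is unaccounted for. Put m = 5q+2:
(5q+2)^5 + 24(5q+2) + 5 expands to 3125q^5 + 6250q^4 + 5000q^3 + 2000q^2 + 520q + 85,
and factoring out 5 leaves 5(625q^5 + 1250q^4 + 1000q^3 + 400q^2 + 104q + 17).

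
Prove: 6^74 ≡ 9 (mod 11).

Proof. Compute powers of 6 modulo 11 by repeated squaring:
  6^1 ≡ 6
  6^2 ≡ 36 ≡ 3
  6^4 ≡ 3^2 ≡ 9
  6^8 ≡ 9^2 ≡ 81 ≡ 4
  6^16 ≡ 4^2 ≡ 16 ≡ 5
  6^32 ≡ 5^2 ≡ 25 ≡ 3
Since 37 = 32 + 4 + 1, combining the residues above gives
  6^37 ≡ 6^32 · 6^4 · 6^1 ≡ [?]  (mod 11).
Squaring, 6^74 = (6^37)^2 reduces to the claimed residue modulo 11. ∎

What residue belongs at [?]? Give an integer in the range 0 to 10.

6^32 · 6^4 · 6^1 ≡ 3 · 9 · 6 = 162.
162 mod 11 = 8, so 6^37 ≡ 8 (mod 11).

8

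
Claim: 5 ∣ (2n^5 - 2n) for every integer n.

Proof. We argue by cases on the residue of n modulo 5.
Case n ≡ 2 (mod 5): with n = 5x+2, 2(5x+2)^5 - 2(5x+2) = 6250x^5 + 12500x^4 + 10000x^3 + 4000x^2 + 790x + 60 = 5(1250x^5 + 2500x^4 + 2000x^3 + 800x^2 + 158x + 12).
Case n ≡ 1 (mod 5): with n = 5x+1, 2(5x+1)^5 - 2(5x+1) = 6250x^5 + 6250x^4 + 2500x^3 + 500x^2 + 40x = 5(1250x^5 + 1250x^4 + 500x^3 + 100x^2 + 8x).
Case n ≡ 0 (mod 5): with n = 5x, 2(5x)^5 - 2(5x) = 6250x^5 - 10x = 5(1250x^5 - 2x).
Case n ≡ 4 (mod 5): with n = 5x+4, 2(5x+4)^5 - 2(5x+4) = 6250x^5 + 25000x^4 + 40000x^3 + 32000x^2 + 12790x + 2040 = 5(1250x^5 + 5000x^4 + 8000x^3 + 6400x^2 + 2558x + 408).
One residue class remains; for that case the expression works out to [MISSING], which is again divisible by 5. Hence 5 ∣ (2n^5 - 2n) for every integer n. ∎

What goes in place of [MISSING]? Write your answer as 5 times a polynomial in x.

Only n ≡ 3 (mod 5) is unaccounted for. Put n = 5x+3:
2(5x+3)^5 - 2(5x+3) expands to 6250x^5 + 18750x^4 + 22500x^3 + 13500x^2 + 4040x + 480,
and factoring out 5 leaves 5(1250x^5 + 3750x^4 + 4500x^3 + 2700x^2 + 808x + 96).

5(1250x^5 + 3750x^4 + 4500x^3 + 2700x^2 + 808x + 96)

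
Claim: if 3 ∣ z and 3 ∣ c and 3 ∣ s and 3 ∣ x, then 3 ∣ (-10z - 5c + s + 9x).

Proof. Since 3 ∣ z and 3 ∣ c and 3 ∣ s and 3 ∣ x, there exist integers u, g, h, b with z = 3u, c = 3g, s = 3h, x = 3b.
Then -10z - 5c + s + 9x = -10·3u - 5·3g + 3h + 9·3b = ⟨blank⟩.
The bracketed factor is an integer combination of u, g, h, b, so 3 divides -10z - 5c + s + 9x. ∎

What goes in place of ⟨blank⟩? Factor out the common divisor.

3(9b - 5g + h - 10u)

Each term has a factor of 3: -10·3u - 5·3g + 3h + 9·3b = 3·(9b - 5g + h - 10u).
Since 9b - 5g + h - 10u is an integer, 3 ∣ (-10z - 5c + s + 9x).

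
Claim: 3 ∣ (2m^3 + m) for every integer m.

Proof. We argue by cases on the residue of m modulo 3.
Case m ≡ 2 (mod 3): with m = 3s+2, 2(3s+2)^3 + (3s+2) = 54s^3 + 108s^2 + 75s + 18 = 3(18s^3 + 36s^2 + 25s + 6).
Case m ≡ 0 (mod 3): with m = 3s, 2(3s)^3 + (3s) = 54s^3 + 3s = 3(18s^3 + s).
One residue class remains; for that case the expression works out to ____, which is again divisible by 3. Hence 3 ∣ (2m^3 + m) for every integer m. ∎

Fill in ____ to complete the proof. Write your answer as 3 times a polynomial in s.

3(18s^3 + 18s^2 + 7s + 1)

Only m ≡ 1 (mod 3) is unaccounted for. Put m = 3s+1:
2(3s+1)^3 + (3s+1) expands to 54s^3 + 54s^2 + 21s + 3,
and factoring out 3 leaves 3(18s^3 + 18s^2 + 7s + 1).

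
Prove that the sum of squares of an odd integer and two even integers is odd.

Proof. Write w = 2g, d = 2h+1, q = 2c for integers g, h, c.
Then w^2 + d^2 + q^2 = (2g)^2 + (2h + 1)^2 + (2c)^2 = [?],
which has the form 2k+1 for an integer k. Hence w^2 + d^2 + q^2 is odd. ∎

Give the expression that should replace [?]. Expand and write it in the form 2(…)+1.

(2g)^2 + (2h + 1)^2 + (2c)^2 = 4c^2 + 4g^2 + 4h^2 + 4h + 1
= 2(2c^2 + 2g^2 + 2h^2 + 2h) + 1.
Since 2c^2 + 2g^2 + 2h^2 + 2h is an integer, the sum of squares is of the form 2k+1 for an integer k.

2(2c^2 + 2g^2 + 2h^2 + 2h) + 1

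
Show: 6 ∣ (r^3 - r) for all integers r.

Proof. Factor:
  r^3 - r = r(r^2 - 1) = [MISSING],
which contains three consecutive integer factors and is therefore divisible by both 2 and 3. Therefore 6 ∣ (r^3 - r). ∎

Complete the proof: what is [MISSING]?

r(r^2 - 1) = r(r - 1)(r + 1) = (r - 1)r(r + 1).
These three factors are consecutive integers, so their product is divisible by 6.

(r - 1)r(r + 1)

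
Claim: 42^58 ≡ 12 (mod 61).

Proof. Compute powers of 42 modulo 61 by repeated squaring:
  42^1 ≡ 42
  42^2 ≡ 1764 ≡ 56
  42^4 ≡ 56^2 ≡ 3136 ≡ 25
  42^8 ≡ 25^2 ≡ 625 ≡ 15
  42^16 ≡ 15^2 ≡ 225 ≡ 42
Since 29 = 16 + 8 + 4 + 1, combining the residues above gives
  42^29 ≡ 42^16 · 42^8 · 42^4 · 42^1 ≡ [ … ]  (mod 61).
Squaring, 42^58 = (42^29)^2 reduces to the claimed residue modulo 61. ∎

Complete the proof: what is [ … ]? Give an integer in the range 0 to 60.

42^16 · 42^8 · 42^4 · 42^1 ≡ 42 · 15 · 25 · 42 = 661500.
661500 mod 61 = 16, so 42^29 ≡ 16 (mod 61).

16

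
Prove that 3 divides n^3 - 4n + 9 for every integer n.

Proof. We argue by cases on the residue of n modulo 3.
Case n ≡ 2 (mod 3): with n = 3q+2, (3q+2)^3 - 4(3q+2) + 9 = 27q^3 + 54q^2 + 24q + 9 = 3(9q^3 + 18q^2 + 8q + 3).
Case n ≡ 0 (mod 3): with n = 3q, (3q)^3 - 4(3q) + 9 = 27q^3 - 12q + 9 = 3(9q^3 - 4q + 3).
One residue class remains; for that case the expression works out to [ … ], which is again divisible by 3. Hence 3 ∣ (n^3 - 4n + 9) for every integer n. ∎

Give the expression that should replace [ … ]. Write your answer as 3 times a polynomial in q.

Only n ≡ 1 (mod 3) is unaccounted for. Put n = 3q+1:
(3q+1)^3 - 4(3q+1) + 9 expands to 27q^3 + 27q^2 - 3q + 6,
and factoring out 3 leaves 3(9q^3 + 9q^2 - q + 2).

3(9q^3 + 9q^2 - q + 2)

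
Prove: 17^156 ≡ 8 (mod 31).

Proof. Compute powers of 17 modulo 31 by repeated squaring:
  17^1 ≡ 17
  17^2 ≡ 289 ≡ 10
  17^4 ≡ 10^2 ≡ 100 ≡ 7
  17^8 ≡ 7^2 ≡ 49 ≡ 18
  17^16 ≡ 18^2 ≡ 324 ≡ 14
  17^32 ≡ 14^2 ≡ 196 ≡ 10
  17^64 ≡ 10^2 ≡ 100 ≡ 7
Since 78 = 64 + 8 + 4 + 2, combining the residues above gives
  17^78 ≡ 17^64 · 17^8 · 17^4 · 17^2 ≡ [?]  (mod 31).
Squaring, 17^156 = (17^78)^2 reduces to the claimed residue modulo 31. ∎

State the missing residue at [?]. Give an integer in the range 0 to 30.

17^64 · 17^8 · 17^4 · 17^2 ≡ 7 · 18 · 7 · 10 = 8820.
8820 mod 31 = 16, so 17^78 ≡ 16 (mod 31).

16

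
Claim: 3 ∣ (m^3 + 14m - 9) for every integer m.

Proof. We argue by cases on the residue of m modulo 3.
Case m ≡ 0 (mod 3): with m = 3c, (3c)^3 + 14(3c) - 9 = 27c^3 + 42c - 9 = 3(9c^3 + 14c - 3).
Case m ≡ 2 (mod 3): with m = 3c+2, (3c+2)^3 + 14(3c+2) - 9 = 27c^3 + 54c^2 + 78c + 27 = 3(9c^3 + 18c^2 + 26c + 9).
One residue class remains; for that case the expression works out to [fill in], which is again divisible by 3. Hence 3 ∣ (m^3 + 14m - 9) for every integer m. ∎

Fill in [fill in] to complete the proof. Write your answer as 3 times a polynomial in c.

3(9c^3 + 9c^2 + 17c + 2)

Only m ≡ 1 (mod 3) is unaccounted for. Put m = 3c+1:
(3c+1)^3 + 14(3c+1) - 9 expands to 27c^3 + 27c^2 + 51c + 6,
and factoring out 3 leaves 3(9c^3 + 9c^2 + 17c + 2).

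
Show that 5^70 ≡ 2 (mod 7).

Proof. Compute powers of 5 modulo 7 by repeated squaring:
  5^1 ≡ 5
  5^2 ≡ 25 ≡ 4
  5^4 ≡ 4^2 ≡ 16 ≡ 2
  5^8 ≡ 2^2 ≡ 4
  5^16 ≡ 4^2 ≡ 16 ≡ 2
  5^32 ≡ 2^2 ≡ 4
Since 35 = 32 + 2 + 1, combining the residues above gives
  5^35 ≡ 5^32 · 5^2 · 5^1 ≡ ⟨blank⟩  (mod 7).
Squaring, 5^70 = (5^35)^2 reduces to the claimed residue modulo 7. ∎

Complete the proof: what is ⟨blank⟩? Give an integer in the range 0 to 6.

Multiply the listed residues: 4 · 4 · 5 = 16 → 80.
Reducing modulo 7: 80 = 11·7 + 3, so 5^35 ≡ 3.

3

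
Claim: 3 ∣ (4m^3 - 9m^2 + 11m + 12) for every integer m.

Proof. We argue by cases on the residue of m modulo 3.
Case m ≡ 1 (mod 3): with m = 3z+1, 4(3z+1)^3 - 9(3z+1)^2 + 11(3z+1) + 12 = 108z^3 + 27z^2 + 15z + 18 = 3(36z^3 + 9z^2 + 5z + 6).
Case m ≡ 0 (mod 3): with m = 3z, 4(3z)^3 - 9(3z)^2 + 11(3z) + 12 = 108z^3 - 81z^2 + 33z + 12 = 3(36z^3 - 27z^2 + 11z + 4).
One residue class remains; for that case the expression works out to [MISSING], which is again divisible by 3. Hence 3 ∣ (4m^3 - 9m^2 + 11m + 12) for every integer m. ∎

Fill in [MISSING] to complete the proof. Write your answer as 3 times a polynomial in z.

3(36z^3 + 45z^2 + 23z + 10)

The residues treated are {1, 0}, so the missing case is m ≡ 2 (mod 3); write m = 3z+2.
Then 4(3z+2)^3 - 9(3z+2)^2 + 11(3z+2) + 12 = 108z^3 + 135z^2 + 69z + 30 = 3(36z^3 + 45z^2 + 23z + 10).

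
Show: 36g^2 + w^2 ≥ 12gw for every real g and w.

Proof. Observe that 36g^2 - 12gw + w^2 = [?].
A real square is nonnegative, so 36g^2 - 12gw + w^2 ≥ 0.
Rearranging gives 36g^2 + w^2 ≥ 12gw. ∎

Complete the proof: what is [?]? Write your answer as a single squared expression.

36g^2 - 12gw + w^2 is a perfect-square trinomial: the outer terms are (6g)^2 and (w)^2, and the cross term is -2·6g·w.
So 36g^2 - 12gw + w^2 = (6g - w)^2 ≥ 0.

(6g - w)^2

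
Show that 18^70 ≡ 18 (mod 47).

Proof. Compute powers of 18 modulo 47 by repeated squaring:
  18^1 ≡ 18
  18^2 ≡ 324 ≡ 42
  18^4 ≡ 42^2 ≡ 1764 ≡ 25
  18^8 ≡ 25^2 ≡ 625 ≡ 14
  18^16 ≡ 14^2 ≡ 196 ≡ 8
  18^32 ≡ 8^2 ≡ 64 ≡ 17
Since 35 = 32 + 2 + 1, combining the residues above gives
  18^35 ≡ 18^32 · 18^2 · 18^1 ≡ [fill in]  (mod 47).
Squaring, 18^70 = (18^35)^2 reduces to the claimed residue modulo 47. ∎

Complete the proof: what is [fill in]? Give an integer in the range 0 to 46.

21

Multiply the listed residues: 17 · 42 · 18 = 714 → 12852.
Reducing modulo 47: 12852 = 273·47 + 21, so 18^35 ≡ 21.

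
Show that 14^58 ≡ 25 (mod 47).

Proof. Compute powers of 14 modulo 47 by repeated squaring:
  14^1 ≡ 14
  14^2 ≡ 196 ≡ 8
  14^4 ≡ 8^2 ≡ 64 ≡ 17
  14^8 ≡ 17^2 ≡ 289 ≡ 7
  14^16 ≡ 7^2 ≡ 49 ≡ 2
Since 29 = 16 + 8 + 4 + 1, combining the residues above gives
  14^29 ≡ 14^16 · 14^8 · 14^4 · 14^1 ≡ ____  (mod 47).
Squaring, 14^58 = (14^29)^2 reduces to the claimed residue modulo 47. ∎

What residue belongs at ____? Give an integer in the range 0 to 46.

42

Multiply the listed residues: 2 · 7 · 17 · 14 = 14 → 238 → 3332.
Reducing modulo 47: 3332 = 70·47 + 42, so 14^29 ≡ 42.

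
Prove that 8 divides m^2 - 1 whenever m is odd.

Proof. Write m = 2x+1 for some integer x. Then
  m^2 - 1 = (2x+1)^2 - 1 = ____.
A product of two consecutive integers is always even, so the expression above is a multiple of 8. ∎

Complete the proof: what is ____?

4x(x + 1)

(2x+1)^2 - 1 = 4x^2 + 4x + 1 - 1 = 4x^2 + 4x = 4x(x+1).
Since x and x+1 are consecutive, x(x+1) is even, and 4·(even) is a multiple of 8.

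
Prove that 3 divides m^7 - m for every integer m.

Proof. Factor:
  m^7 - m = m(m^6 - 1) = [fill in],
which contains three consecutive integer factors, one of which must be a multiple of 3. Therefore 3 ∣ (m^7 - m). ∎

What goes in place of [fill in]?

(m - 1)m(m + 1)(m^4 + m^2 + 1)

m^6 - 1 = (m^2 - 1)(m^4 + m^2 + 1), and m^2 - 1 = (m-1)(m+1).
So m(m^6 - 1) = (m - 1)m(m + 1)(m^4 + m^2 + 1).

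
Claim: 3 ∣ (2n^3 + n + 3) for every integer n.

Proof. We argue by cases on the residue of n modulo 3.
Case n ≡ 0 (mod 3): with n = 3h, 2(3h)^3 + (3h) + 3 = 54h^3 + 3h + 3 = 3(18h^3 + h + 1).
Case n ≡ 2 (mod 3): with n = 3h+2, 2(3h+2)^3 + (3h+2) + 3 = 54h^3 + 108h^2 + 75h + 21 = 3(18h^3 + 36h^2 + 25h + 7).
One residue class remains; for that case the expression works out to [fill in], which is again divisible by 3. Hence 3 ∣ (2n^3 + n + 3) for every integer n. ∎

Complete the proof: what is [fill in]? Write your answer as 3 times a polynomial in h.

Only n ≡ 1 (mod 3) is unaccounted for. Put n = 3h+1:
2(3h+1)^3 + (3h+1) + 3 expands to 54h^3 + 54h^2 + 21h + 6,
and factoring out 3 leaves 3(18h^3 + 18h^2 + 7h + 2).

3(18h^3 + 18h^2 + 7h + 2)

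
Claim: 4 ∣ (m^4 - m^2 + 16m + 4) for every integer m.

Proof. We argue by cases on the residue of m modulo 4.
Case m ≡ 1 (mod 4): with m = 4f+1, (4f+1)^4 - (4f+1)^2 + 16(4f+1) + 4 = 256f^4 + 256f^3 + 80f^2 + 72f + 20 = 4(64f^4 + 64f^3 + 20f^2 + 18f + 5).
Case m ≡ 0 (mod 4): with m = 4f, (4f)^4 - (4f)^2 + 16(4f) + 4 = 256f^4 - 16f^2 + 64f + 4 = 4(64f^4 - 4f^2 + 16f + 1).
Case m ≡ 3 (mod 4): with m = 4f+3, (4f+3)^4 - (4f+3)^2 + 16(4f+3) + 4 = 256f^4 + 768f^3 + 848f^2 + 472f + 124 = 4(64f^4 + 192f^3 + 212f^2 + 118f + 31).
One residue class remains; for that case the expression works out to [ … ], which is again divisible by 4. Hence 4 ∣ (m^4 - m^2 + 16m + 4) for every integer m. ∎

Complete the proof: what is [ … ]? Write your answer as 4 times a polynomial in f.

The residues treated are {1, 0, 3}, so the missing case is m ≡ 2 (mod 4); write m = 4f+2.
Then (4f+2)^4 - (4f+2)^2 + 16(4f+2) + 4 = 256f^4 + 512f^3 + 368f^2 + 176f + 48 = 4(64f^4 + 128f^3 + 92f^2 + 44f + 12).

4(64f^4 + 128f^3 + 92f^2 + 44f + 12)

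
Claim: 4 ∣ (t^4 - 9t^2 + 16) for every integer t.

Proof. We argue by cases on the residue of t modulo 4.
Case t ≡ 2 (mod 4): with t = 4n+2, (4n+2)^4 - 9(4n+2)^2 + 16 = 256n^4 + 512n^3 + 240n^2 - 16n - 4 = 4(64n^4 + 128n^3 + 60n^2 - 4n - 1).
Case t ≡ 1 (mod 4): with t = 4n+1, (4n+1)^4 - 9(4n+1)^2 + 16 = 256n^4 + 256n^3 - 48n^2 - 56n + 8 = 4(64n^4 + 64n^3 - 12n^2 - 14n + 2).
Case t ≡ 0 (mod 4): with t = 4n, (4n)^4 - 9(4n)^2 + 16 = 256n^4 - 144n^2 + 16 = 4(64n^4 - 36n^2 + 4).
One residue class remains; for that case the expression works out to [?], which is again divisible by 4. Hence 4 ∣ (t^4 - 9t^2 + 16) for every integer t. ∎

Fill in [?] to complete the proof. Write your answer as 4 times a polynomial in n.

Only t ≡ 3 (mod 4) is unaccounted for. Put t = 4n+3:
(4n+3)^4 - 9(4n+3)^2 + 16 expands to 256n^4 + 768n^3 + 720n^2 + 216n + 16,
and factoring out 4 leaves 4(64n^4 + 192n^3 + 180n^2 + 54n + 4).

4(64n^4 + 192n^3 + 180n^2 + 54n + 4)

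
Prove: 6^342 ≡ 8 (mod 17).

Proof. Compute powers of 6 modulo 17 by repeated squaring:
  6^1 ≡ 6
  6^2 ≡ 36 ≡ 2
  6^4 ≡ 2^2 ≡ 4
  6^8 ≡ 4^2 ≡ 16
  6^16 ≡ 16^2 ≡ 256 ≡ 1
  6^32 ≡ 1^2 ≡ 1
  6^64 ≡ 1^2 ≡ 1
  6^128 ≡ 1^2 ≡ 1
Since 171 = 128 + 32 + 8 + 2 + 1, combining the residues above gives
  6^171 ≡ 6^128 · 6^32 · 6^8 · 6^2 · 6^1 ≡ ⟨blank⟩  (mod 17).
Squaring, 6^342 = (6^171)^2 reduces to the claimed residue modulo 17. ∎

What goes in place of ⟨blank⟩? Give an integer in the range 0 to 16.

Multiply the listed residues: 1 · 1 · 16 · 2 · 6 = 1 → 16 → 32 → 192.
Reducing modulo 17: 192 = 11·17 + 5, so 6^171 ≡ 5.

5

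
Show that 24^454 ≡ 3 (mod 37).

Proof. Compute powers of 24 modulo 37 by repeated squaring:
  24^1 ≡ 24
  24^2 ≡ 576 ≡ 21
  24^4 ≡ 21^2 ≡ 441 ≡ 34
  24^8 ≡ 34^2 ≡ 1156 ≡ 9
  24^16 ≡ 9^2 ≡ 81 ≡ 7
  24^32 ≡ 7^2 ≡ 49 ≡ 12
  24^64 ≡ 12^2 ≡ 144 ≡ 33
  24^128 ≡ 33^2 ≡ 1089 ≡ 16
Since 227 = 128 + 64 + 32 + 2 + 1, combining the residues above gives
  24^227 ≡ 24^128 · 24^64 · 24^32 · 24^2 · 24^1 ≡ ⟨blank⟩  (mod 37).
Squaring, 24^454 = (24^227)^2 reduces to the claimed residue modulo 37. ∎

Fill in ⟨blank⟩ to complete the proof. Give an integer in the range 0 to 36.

22

Multiply the listed residues: 16 · 33 · 12 · 21 · 24 = 528 → 6336 → 133056 → 3193344.
Reducing modulo 37: 3193344 = 86306·37 + 22, so 24^227 ≡ 22.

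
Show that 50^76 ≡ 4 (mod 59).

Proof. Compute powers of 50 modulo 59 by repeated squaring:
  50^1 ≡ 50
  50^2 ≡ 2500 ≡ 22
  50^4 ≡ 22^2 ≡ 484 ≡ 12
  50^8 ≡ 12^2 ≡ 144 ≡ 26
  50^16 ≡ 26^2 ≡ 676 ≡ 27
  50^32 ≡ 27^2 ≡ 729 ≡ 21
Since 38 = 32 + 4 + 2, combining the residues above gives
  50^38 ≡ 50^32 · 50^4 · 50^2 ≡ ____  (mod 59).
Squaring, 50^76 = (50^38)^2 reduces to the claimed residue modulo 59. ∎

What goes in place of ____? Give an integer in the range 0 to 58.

Multiply the listed residues: 21 · 12 · 22 = 252 → 5544.
Reducing modulo 59: 5544 = 93·59 + 57, so 50^38 ≡ 57.

57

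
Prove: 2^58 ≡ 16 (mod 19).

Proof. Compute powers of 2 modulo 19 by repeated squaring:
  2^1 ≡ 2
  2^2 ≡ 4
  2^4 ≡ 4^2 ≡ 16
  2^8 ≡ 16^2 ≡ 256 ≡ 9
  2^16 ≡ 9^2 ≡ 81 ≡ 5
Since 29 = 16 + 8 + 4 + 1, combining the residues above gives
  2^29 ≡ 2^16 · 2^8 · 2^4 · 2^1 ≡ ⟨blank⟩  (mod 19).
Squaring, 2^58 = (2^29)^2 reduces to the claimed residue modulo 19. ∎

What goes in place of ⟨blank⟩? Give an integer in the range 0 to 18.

2^16 · 2^8 · 2^4 · 2^1 ≡ 5 · 9 · 16 · 2 = 1440.
1440 mod 19 = 15, so 2^29 ≡ 15 (mod 19).

15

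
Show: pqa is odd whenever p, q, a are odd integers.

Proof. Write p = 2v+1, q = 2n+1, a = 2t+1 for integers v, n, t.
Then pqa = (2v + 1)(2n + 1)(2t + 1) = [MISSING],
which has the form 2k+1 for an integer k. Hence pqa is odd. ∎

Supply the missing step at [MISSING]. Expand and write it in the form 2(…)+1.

2(4ntv + 2nt + 2nv + n + 2tv + t + v) + 1

Expanding: (2v + 1)(2n + 1)(2t + 1) = 8ntv + 4nt + 4nv + 2n + 4tv + 2t + 2v + 1.
Every term except the constant is even, so this is 2(4ntv + 2nt + 2nv + n + 2tv + t + v) + 1,
and 4ntv + 2nt + 2nv + n + 2tv + t + v ∈ ℤ gives the required form.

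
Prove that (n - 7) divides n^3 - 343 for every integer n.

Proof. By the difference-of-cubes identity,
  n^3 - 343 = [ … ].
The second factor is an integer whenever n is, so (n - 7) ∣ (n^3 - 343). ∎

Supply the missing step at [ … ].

(n - 7)(n^2 + 7n + 49)

a^3 - b^3 = (a - b)(a^2 + ab + b^2). With a = n, b = 7:
n^3 - 343 = (n - 7)(n^2 + 7n + 49).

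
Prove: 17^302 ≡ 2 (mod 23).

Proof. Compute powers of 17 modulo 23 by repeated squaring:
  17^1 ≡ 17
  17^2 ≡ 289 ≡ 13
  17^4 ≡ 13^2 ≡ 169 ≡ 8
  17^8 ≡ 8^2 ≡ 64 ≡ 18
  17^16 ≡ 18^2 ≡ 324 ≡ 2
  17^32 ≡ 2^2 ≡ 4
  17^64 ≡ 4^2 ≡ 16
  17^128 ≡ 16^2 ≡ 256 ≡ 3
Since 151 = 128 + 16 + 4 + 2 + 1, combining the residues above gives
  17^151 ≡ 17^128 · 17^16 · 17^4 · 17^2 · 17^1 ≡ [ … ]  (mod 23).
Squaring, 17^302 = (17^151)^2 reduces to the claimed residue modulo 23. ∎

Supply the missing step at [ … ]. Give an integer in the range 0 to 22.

17^128 · 17^16 · 17^4 · 17^2 · 17^1 ≡ 3 · 2 · 8 · 13 · 17 = 10608.
10608 mod 23 = 5, so 17^151 ≡ 5 (mod 23).

5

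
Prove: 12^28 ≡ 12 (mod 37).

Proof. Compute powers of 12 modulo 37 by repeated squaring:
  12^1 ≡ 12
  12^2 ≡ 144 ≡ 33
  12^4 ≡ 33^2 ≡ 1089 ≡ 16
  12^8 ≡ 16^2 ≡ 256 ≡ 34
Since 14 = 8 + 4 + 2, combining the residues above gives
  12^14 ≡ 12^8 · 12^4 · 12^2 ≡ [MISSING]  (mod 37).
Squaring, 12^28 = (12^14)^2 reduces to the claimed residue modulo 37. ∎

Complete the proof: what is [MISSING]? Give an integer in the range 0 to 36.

7

12^8 · 12^4 · 12^2 ≡ 34 · 16 · 33 = 17952.
17952 mod 37 = 7, so 12^14 ≡ 7 (mod 37).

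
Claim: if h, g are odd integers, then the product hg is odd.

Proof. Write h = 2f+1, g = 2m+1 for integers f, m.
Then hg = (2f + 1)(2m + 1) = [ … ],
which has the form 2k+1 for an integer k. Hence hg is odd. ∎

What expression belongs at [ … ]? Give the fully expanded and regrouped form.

(2f + 1)(2m + 1) = 4fm + 2f + 2m + 1
= 2(2fm + f + m) + 1.
Since 2fm + f + m is an integer, the product is of the form 2k+1 for an integer k.

2(2fm + f + m) + 1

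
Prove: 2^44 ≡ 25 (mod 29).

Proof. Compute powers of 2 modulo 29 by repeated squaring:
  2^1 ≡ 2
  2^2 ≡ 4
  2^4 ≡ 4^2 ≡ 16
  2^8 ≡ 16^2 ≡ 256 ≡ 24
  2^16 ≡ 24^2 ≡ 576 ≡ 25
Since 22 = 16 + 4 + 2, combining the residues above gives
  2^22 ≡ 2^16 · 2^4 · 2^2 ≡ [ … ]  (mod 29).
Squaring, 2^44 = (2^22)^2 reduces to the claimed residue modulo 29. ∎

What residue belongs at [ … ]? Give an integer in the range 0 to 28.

5

Multiply the listed residues: 25 · 16 · 4 = 400 → 1600.
Reducing modulo 29: 1600 = 55·29 + 5, so 2^22 ≡ 5.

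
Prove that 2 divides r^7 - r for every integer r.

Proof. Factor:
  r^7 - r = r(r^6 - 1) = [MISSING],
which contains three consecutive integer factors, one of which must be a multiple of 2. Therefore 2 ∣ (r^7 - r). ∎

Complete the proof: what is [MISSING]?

(r - 1)r(r + 1)(r^4 + r^2 + 1)

r^6 - 1 = (r^2 - 1)(r^4 + r^2 + 1), and r^2 - 1 = (r-1)(r+1).
So r(r^6 - 1) = (r - 1)r(r + 1)(r^4 + r^2 + 1).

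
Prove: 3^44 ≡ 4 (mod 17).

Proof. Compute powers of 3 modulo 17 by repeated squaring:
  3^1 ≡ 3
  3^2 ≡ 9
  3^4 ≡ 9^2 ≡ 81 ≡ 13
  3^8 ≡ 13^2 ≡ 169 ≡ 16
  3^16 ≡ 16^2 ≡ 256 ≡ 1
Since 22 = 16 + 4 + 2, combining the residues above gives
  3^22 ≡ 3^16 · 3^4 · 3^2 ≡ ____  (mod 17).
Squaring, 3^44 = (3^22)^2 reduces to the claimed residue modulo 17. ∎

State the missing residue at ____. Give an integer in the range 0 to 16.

Multiply the listed residues: 1 · 13 · 9 = 13 → 117.
Reducing modulo 17: 117 = 6·17 + 15, so 3^22 ≡ 15.

15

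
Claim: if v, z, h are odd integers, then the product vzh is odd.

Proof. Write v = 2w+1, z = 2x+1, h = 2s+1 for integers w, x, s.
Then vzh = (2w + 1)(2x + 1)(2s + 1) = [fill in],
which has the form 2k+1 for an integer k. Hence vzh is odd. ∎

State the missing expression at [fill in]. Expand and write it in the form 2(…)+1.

2(4swx + 2sw + 2sx + s + 2wx + w + x) + 1

Expanding: (2w + 1)(2x + 1)(2s + 1) = 8swx + 4sw + 4sx + 2s + 4wx + 2w + 2x + 1.
Every term except the constant is even, so this is 2(4swx + 2sw + 2sx + s + 2wx + w + x) + 1,
and 4swx + 2sw + 2sx + s + 2wx + w + x ∈ ℤ gives the required form.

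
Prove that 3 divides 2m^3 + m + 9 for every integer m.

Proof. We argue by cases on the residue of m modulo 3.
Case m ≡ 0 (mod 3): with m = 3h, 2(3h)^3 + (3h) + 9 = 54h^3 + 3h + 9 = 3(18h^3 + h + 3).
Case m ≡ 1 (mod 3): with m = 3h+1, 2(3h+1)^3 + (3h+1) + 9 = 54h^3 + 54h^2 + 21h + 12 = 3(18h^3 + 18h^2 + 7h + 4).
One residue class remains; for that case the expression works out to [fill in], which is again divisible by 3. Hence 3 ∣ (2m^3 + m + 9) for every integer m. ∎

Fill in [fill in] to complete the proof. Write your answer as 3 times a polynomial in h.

Only m ≡ 2 (mod 3) is unaccounted for. Put m = 3h+2:
2(3h+2)^3 + (3h+2) + 9 expands to 54h^3 + 108h^2 + 75h + 27,
and factoring out 3 leaves 3(18h^3 + 36h^2 + 25h + 9).

3(18h^3 + 36h^2 + 25h + 9)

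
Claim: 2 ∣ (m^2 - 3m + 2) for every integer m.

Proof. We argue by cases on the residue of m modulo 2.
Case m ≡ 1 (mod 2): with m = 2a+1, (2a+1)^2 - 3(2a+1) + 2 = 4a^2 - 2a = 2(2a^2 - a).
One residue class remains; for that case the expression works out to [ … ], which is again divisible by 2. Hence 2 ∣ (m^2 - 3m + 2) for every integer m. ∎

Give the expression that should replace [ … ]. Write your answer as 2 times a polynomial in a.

The residues treated are {1}, so the missing case is m ≡ 0 (mod 2); write m = 2a.
Then (2a)^2 - 3(2a) + 2 = 4a^2 - 6a + 2 = 2(2a^2 - 3a + 1).

2(2a^2 - 3a + 1)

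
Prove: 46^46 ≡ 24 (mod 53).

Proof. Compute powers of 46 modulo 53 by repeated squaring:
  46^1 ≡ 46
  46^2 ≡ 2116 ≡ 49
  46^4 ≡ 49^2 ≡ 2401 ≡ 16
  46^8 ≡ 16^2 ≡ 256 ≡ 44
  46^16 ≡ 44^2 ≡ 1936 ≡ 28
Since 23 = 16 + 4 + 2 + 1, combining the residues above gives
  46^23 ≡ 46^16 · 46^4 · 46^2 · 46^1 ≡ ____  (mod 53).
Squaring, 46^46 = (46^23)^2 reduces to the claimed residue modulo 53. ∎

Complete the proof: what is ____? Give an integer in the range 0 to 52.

46^16 · 46^4 · 46^2 · 46^1 ≡ 28 · 16 · 49 · 46 = 1009792.
1009792 mod 53 = 36, so 46^23 ≡ 36 (mod 53).

36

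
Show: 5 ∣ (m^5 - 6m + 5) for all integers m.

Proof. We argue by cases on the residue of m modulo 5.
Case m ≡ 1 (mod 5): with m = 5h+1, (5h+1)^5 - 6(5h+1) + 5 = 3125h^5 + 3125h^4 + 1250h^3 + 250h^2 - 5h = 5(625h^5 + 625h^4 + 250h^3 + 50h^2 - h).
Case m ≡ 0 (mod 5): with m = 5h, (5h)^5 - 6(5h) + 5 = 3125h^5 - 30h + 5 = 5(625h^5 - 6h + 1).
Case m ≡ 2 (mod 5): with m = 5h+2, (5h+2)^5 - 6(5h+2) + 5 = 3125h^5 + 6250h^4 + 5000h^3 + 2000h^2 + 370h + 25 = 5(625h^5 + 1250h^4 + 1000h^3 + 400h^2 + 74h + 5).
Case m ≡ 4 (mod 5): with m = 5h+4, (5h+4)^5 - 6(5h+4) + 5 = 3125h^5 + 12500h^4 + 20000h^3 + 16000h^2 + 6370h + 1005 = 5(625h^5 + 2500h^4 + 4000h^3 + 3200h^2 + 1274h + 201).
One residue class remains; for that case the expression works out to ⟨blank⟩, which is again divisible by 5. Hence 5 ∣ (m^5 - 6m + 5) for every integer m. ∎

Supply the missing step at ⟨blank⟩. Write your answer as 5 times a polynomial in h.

5(625h^5 + 1875h^4 + 2250h^3 + 1350h^2 + 399h + 46)

The residues treated are {1, 0, 2, 4}, so the missing case is m ≡ 3 (mod 5); write m = 5h+3.
Then (5h+3)^5 - 6(5h+3) + 5 = 3125h^5 + 9375h^4 + 11250h^3 + 6750h^2 + 1995h + 230 = 5(625h^5 + 1875h^4 + 2250h^3 + 1350h^2 + 399h + 46).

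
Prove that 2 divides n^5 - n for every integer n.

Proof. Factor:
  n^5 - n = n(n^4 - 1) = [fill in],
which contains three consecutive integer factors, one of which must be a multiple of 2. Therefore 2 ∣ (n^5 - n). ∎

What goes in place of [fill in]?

n^4 - 1 = (n^2 - 1)(n^2 + 1), and n^2 - 1 = (n-1)(n+1).
So n(n^4 - 1) = (n - 1)n(n + 1)(n^2 + 1).

(n - 1)n(n + 1)(n^2 + 1)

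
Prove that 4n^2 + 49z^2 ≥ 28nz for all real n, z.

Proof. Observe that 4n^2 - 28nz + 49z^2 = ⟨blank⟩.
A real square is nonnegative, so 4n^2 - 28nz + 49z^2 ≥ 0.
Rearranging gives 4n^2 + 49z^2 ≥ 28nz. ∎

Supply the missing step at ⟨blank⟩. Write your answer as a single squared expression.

(2n - 7z)^2

4n^2 - 28nz + 49z^2 is a perfect-square trinomial: the outer terms are (2n)^2 and (7z)^2, and the cross term is -2·2n·7z.
So 4n^2 - 28nz + 49z^2 = (2n - 7z)^2 ≥ 0.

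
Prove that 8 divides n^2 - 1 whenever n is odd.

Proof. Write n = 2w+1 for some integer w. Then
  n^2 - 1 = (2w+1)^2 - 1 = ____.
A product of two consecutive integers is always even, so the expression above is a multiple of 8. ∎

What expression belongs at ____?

4w(w + 1)

(2w+1)^2 - 1 = 4w^2 + 4w + 1 - 1 = 4w^2 + 4w = 4w(w+1).
Since w and w+1 are consecutive, w(w+1) is even, and 4·(even) is a multiple of 8.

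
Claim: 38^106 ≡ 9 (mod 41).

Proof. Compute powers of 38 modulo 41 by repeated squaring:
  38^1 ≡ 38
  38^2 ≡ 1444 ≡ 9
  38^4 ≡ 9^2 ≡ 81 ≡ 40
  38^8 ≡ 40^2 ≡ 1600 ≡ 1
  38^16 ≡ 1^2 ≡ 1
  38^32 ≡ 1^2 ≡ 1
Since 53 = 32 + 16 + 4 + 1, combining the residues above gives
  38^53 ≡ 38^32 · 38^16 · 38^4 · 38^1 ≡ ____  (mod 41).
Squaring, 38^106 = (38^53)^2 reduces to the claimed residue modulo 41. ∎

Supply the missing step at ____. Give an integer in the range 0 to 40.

38^32 · 38^16 · 38^4 · 38^1 ≡ 1 · 1 · 40 · 38 = 1520.
1520 mod 41 = 3, so 38^53 ≡ 3 (mod 41).

3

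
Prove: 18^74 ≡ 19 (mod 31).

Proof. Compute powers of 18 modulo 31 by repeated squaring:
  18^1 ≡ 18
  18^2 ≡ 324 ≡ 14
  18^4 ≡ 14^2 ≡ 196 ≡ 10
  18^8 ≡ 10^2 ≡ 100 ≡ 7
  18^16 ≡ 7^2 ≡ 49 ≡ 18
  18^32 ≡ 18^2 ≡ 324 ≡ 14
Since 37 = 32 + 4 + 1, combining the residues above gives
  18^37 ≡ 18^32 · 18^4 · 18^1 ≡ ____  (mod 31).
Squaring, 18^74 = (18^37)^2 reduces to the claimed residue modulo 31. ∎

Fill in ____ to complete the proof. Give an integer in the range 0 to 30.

18^32 · 18^4 · 18^1 ≡ 14 · 10 · 18 = 2520.
2520 mod 31 = 9, so 18^37 ≡ 9 (mod 31).

9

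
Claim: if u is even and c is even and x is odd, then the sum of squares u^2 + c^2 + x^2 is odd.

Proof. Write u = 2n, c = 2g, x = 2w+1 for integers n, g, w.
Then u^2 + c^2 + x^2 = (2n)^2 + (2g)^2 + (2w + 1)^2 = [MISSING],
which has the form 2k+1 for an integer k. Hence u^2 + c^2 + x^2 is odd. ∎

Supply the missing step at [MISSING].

Expanding: (2n)^2 + (2g)^2 + (2w + 1)^2 = 4g^2 + 4n^2 + 4w^2 + 4w + 1.
Every term except the constant is even, so this is 2(2g^2 + 2n^2 + 2w^2 + 2w) + 1,
and 2g^2 + 2n^2 + 2w^2 + 2w ∈ ℤ gives the required form.

2(2g^2 + 2n^2 + 2w^2 + 2w) + 1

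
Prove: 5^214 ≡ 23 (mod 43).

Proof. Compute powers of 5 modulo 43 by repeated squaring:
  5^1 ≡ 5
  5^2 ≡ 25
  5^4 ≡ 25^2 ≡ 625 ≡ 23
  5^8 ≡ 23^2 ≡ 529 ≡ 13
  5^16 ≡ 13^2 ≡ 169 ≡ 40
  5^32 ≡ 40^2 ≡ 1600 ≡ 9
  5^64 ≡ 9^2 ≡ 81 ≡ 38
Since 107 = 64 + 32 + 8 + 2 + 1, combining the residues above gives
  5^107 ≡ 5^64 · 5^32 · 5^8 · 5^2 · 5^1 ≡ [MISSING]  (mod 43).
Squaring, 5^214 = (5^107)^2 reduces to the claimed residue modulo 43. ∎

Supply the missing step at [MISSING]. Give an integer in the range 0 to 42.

18

Multiply the listed residues: 38 · 9 · 13 · 25 · 5 = 342 → 4446 → 111150 → 555750.
Reducing modulo 43: 555750 = 12924·43 + 18, so 5^107 ≡ 18.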